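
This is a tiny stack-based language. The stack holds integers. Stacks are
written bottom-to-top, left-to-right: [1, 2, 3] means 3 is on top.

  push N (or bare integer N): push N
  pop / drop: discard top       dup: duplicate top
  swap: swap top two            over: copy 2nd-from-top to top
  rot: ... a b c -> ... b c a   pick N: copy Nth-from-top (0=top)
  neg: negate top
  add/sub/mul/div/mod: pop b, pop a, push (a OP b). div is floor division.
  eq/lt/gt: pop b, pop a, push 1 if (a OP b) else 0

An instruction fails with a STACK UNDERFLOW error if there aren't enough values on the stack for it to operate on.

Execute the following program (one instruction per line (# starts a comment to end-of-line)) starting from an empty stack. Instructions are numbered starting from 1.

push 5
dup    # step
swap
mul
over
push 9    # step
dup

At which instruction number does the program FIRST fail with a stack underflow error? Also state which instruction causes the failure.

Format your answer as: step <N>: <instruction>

Answer: step 5: over

Derivation:
Step 1 ('push 5'): stack = [5], depth = 1
Step 2 ('dup'): stack = [5, 5], depth = 2
Step 3 ('swap'): stack = [5, 5], depth = 2
Step 4 ('mul'): stack = [25], depth = 1
Step 5 ('over'): needs 2 value(s) but depth is 1 — STACK UNDERFLOW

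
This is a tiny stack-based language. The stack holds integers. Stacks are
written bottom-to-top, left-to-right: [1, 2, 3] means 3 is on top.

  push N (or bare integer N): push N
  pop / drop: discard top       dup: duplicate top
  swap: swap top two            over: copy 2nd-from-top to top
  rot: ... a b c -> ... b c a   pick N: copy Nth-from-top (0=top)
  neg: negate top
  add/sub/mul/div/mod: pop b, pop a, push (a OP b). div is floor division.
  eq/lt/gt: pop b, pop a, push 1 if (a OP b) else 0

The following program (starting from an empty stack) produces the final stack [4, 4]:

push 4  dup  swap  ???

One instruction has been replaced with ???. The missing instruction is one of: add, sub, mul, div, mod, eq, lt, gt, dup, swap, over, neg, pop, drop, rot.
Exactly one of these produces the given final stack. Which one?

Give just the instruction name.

Answer: swap

Derivation:
Stack before ???: [4, 4]
Stack after ???:  [4, 4]
The instruction that transforms [4, 4] -> [4, 4] is: swap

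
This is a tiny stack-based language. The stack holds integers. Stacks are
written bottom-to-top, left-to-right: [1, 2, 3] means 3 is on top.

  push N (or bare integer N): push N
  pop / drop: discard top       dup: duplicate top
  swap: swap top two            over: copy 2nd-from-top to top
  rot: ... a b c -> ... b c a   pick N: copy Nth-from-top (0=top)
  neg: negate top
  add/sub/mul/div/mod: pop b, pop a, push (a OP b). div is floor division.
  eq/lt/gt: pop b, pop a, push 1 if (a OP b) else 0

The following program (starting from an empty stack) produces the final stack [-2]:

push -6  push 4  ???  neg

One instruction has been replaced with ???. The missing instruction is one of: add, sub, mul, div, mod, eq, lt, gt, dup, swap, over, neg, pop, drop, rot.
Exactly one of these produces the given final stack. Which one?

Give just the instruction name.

Answer: mod

Derivation:
Stack before ???: [-6, 4]
Stack after ???:  [2]
The instruction that transforms [-6, 4] -> [2] is: mod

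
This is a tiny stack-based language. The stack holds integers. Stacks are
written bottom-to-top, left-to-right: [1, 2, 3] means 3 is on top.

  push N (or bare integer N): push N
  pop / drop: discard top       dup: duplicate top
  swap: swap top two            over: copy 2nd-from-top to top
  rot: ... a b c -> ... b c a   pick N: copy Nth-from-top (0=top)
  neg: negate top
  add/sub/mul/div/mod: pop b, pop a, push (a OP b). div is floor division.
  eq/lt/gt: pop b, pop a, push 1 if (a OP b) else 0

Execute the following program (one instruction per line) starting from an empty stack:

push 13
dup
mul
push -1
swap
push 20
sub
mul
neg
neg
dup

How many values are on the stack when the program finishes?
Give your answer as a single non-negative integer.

After 'push 13': stack = [13] (depth 1)
After 'dup': stack = [13, 13] (depth 2)
After 'mul': stack = [169] (depth 1)
After 'push -1': stack = [169, -1] (depth 2)
After 'swap': stack = [-1, 169] (depth 2)
After 'push 20': stack = [-1, 169, 20] (depth 3)
After 'sub': stack = [-1, 149] (depth 2)
After 'mul': stack = [-149] (depth 1)
After 'neg': stack = [149] (depth 1)
After 'neg': stack = [-149] (depth 1)
After 'dup': stack = [-149, -149] (depth 2)

Answer: 2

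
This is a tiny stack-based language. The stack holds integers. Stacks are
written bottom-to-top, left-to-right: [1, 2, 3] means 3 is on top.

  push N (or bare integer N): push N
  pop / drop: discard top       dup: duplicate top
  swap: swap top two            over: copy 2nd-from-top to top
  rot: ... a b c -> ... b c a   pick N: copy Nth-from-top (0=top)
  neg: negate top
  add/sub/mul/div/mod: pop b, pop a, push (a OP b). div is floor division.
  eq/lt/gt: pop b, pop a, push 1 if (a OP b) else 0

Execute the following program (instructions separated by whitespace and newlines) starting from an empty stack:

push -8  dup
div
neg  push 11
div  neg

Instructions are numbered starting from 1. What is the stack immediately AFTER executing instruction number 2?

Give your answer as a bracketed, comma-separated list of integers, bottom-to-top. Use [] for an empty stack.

Answer: [-8, -8]

Derivation:
Step 1 ('push -8'): [-8]
Step 2 ('dup'): [-8, -8]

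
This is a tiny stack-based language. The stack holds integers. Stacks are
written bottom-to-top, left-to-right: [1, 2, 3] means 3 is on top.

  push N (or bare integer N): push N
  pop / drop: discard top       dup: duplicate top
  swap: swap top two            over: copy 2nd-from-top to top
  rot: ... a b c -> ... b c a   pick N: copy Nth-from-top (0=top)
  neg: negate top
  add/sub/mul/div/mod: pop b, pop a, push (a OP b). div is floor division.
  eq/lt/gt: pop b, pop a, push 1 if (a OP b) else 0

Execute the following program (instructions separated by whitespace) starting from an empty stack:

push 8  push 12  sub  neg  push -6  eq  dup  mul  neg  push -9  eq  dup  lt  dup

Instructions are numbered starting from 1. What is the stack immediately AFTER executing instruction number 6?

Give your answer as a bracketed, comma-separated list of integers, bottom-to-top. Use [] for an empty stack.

Step 1 ('push 8'): [8]
Step 2 ('push 12'): [8, 12]
Step 3 ('sub'): [-4]
Step 4 ('neg'): [4]
Step 5 ('push -6'): [4, -6]
Step 6 ('eq'): [0]

Answer: [0]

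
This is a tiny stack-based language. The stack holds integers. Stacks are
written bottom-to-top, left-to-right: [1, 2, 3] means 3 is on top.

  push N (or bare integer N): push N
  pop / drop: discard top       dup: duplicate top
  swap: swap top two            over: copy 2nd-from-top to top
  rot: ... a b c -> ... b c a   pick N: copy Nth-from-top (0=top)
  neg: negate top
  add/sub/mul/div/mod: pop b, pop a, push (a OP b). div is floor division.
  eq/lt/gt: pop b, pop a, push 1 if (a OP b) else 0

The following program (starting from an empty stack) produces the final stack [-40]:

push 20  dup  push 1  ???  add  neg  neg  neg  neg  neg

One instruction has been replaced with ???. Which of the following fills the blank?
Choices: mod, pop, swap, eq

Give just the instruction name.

Stack before ???: [20, 20, 1]
Stack after ???:  [20, 20]
Checking each choice:
  mod: produces [-20]
  pop: MATCH
  swap: produces [20, -21]
  eq: produces [-20]


Answer: pop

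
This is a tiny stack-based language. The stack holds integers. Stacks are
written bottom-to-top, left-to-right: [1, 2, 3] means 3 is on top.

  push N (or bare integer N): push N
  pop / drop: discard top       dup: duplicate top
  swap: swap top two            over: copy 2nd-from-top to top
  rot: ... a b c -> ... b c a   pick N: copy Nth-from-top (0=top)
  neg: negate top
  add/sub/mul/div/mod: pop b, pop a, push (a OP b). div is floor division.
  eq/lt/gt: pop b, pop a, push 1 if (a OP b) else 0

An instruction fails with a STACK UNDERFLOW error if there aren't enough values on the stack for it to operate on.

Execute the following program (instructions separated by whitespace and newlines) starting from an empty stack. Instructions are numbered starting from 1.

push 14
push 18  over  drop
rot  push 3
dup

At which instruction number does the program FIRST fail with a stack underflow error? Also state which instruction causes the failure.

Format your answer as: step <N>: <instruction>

Step 1 ('push 14'): stack = [14], depth = 1
Step 2 ('push 18'): stack = [14, 18], depth = 2
Step 3 ('over'): stack = [14, 18, 14], depth = 3
Step 4 ('drop'): stack = [14, 18], depth = 2
Step 5 ('rot'): needs 3 value(s) but depth is 2 — STACK UNDERFLOW

Answer: step 5: rot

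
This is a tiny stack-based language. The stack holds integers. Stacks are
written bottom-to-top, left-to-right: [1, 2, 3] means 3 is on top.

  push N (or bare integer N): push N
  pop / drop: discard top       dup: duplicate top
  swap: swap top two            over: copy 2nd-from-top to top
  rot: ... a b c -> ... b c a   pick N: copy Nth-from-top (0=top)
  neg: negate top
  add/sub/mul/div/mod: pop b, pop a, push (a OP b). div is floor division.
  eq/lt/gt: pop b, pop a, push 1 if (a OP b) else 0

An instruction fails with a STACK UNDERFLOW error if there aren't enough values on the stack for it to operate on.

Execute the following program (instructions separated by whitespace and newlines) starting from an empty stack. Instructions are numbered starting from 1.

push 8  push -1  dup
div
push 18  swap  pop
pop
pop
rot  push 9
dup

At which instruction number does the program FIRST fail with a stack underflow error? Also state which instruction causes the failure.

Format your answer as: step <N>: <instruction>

Answer: step 10: rot

Derivation:
Step 1 ('push 8'): stack = [8], depth = 1
Step 2 ('push -1'): stack = [8, -1], depth = 2
Step 3 ('dup'): stack = [8, -1, -1], depth = 3
Step 4 ('div'): stack = [8, 1], depth = 2
Step 5 ('push 18'): stack = [8, 1, 18], depth = 3
Step 6 ('swap'): stack = [8, 18, 1], depth = 3
Step 7 ('pop'): stack = [8, 18], depth = 2
Step 8 ('pop'): stack = [8], depth = 1
Step 9 ('pop'): stack = [], depth = 0
Step 10 ('rot'): needs 3 value(s) but depth is 0 — STACK UNDERFLOW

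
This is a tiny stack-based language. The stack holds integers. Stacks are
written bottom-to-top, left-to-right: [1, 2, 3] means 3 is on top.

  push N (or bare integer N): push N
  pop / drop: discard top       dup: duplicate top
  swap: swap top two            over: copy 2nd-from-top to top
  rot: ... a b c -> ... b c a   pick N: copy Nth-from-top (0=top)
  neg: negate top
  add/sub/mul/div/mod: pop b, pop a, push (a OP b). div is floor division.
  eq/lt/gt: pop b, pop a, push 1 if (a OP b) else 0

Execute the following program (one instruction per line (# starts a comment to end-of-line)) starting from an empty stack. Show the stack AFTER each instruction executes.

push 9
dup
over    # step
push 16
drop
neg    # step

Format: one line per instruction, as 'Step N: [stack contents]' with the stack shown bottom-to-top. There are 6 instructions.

Step 1: [9]
Step 2: [9, 9]
Step 3: [9, 9, 9]
Step 4: [9, 9, 9, 16]
Step 5: [9, 9, 9]
Step 6: [9, 9, -9]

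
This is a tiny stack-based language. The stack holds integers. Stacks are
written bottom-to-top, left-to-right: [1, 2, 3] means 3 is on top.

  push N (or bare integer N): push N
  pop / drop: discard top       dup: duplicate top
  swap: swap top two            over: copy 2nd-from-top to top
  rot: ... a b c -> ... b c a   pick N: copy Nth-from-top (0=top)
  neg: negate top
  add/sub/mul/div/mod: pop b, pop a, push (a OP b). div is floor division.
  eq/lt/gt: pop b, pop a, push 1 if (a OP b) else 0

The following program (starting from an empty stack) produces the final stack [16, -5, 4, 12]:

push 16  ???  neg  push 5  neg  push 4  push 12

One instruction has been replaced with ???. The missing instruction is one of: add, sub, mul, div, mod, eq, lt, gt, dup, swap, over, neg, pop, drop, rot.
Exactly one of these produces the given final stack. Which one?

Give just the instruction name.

Answer: neg

Derivation:
Stack before ???: [16]
Stack after ???:  [-16]
The instruction that transforms [16] -> [-16] is: neg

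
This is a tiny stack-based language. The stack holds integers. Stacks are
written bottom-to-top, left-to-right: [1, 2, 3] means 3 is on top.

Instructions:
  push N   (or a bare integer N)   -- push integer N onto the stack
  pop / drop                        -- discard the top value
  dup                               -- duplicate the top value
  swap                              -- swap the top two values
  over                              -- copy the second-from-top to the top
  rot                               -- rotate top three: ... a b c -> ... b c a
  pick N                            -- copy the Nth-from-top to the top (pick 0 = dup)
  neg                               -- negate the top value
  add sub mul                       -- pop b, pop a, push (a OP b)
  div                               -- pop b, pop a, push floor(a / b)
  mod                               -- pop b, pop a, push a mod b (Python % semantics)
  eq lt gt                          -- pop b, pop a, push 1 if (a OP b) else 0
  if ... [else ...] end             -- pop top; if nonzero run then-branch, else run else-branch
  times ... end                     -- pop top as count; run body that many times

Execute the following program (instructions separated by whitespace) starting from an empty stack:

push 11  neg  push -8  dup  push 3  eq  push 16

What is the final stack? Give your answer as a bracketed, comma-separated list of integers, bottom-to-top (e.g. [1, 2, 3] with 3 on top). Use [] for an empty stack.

Answer: [-11, -8, 0, 16]

Derivation:
After 'push 11': [11]
After 'neg': [-11]
After 'push -8': [-11, -8]
After 'dup': [-11, -8, -8]
After 'push 3': [-11, -8, -8, 3]
After 'eq': [-11, -8, 0]
After 'push 16': [-11, -8, 0, 16]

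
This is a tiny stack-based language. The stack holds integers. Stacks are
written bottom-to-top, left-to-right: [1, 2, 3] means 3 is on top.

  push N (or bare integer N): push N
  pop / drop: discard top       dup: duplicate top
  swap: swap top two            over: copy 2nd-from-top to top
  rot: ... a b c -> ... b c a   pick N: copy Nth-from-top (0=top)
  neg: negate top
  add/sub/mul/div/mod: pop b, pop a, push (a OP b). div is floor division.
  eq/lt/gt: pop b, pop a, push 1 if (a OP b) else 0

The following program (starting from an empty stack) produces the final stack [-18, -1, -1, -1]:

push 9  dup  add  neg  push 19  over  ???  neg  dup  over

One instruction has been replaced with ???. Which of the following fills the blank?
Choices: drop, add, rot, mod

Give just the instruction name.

Stack before ???: [-18, 19, -18]
Stack after ???:  [-18, 1]
Checking each choice:
  drop: produces [-18, -19, -19, -19]
  add: MATCH
  rot: produces [19, -18, 18, 18, 18]
  mod: produces [-18, 17, 17, 17]


Answer: add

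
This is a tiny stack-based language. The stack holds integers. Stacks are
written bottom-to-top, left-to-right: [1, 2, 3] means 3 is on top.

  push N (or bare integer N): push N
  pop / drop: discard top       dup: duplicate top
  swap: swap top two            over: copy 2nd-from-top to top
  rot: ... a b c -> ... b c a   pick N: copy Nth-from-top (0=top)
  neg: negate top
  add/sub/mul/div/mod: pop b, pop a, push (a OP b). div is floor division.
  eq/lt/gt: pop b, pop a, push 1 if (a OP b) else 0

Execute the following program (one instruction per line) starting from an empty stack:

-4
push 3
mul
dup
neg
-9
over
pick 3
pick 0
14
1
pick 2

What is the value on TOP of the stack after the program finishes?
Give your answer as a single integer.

After 'push -4': [-4]
After 'push 3': [-4, 3]
After 'mul': [-12]
After 'dup': [-12, -12]
After 'neg': [-12, 12]
After 'push -9': [-12, 12, -9]
After 'over': [-12, 12, -9, 12]
After 'pick 3': [-12, 12, -9, 12, -12]
After 'pick 0': [-12, 12, -9, 12, -12, -12]
After 'push 14': [-12, 12, -9, 12, -12, -12, 14]
After 'push 1': [-12, 12, -9, 12, -12, -12, 14, 1]
After 'pick 2': [-12, 12, -9, 12, -12, -12, 14, 1, -12]

Answer: -12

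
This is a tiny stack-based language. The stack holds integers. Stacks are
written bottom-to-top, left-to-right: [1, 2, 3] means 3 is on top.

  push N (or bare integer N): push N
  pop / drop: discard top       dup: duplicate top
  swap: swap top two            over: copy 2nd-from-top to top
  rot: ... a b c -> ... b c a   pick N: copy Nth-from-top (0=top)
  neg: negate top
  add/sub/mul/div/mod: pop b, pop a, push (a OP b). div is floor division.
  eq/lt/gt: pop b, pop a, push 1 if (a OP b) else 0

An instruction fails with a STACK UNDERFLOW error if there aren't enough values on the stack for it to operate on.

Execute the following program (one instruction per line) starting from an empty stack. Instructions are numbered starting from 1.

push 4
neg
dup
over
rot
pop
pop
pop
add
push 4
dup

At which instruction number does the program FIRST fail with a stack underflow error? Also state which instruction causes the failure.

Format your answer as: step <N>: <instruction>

Answer: step 9: add

Derivation:
Step 1 ('push 4'): stack = [4], depth = 1
Step 2 ('neg'): stack = [-4], depth = 1
Step 3 ('dup'): stack = [-4, -4], depth = 2
Step 4 ('over'): stack = [-4, -4, -4], depth = 3
Step 5 ('rot'): stack = [-4, -4, -4], depth = 3
Step 6 ('pop'): stack = [-4, -4], depth = 2
Step 7 ('pop'): stack = [-4], depth = 1
Step 8 ('pop'): stack = [], depth = 0
Step 9 ('add'): needs 2 value(s) but depth is 0 — STACK UNDERFLOW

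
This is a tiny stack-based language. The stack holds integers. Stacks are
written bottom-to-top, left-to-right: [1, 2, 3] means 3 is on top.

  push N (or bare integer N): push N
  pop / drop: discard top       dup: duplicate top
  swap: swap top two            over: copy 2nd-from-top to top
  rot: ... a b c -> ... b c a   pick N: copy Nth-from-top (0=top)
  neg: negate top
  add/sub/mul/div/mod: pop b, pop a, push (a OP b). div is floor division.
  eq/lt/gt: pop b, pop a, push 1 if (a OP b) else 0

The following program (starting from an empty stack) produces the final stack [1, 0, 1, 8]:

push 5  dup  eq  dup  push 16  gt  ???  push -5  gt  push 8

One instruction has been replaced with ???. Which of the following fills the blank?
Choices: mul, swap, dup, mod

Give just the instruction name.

Answer: dup

Derivation:
Stack before ???: [1, 0]
Stack after ???:  [1, 0, 0]
Checking each choice:
  mul: produces [1, 8]
  swap: produces [0, 1, 8]
  dup: MATCH
  mod: modulo by zero


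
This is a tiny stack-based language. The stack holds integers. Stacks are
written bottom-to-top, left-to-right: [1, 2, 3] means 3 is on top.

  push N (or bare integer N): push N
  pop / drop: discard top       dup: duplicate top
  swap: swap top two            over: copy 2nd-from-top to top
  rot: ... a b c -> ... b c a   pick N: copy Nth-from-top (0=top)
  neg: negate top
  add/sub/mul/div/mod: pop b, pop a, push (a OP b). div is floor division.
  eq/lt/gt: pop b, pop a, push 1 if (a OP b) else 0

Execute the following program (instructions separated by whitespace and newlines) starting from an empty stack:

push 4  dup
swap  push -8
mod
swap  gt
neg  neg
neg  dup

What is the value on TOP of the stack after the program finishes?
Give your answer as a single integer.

After 'push 4': [4]
After 'dup': [4, 4]
After 'swap': [4, 4]
After 'push -8': [4, 4, -8]
After 'mod': [4, -4]
After 'swap': [-4, 4]
After 'gt': [0]
After 'neg': [0]
After 'neg': [0]
After 'neg': [0]
After 'dup': [0, 0]

Answer: 0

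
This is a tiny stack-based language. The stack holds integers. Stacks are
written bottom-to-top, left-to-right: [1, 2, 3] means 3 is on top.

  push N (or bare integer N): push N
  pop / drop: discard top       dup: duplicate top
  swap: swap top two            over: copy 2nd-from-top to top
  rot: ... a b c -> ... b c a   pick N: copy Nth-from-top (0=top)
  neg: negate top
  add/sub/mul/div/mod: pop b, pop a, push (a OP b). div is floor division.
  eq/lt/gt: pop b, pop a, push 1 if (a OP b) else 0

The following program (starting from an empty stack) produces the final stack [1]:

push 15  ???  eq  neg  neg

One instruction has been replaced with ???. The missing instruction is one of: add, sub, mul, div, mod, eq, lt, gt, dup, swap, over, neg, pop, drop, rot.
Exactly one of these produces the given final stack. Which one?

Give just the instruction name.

Stack before ???: [15]
Stack after ???:  [15, 15]
The instruction that transforms [15] -> [15, 15] is: dup

Answer: dup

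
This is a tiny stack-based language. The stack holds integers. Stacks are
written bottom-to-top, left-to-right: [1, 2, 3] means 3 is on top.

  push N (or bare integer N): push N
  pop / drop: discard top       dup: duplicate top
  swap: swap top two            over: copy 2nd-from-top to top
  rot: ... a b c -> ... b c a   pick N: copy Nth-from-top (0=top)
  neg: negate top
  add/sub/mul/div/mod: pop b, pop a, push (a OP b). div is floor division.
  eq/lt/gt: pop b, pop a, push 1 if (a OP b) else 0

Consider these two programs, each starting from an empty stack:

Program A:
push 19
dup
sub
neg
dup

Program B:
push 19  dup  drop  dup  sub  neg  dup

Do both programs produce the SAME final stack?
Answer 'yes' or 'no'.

Program A trace:
  After 'push 19': [19]
  After 'dup': [19, 19]
  After 'sub': [0]
  After 'neg': [0]
  After 'dup': [0, 0]
Program A final stack: [0, 0]

Program B trace:
  After 'push 19': [19]
  After 'dup': [19, 19]
  After 'drop': [19]
  After 'dup': [19, 19]
  After 'sub': [0]
  After 'neg': [0]
  After 'dup': [0, 0]
Program B final stack: [0, 0]
Same: yes

Answer: yes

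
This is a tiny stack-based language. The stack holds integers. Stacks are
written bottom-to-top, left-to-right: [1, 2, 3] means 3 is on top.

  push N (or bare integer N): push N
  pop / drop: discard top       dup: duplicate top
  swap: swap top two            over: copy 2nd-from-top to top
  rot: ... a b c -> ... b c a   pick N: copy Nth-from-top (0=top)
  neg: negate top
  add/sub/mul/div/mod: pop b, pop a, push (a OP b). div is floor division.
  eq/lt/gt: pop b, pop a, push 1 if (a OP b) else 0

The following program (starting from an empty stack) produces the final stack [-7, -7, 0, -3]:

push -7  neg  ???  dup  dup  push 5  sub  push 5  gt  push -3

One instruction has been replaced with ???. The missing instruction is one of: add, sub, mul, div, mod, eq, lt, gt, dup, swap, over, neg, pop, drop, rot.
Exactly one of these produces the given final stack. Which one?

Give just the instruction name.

Answer: neg

Derivation:
Stack before ???: [7]
Stack after ???:  [-7]
The instruction that transforms [7] -> [-7] is: neg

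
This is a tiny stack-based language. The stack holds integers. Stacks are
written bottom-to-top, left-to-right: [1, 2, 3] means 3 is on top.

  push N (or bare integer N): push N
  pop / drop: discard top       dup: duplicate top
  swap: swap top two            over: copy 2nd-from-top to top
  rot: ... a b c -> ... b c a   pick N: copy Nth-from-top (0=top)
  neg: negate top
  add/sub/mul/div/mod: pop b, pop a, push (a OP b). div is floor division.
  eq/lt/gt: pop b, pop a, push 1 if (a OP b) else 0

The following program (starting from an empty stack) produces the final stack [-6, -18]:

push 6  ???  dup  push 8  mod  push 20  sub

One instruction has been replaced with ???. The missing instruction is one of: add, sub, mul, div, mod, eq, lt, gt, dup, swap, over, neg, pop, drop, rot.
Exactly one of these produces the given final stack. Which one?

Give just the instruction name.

Answer: neg

Derivation:
Stack before ???: [6]
Stack after ???:  [-6]
The instruction that transforms [6] -> [-6] is: neg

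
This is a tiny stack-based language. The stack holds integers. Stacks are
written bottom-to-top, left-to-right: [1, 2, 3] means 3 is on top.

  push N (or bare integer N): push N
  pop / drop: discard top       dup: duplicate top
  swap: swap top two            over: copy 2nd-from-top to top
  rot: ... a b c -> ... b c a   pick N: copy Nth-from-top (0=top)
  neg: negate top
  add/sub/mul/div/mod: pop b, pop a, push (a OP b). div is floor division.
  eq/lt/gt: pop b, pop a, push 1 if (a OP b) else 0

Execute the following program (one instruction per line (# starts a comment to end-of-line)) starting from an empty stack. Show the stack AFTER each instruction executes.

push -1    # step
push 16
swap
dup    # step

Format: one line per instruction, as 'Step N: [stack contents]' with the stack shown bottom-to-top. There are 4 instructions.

Step 1: [-1]
Step 2: [-1, 16]
Step 3: [16, -1]
Step 4: [16, -1, -1]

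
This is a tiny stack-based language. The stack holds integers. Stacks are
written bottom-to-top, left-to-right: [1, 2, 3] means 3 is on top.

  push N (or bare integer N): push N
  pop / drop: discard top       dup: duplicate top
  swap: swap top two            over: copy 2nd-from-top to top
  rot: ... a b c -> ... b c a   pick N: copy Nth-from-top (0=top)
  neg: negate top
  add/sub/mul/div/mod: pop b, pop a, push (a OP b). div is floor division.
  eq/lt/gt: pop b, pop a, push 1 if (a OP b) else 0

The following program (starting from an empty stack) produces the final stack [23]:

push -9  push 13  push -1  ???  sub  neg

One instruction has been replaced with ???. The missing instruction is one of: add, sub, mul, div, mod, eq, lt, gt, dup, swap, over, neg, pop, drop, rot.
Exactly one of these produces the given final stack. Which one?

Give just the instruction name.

Stack before ???: [-9, 13, -1]
Stack after ???:  [-9, 14]
The instruction that transforms [-9, 13, -1] -> [-9, 14] is: sub

Answer: sub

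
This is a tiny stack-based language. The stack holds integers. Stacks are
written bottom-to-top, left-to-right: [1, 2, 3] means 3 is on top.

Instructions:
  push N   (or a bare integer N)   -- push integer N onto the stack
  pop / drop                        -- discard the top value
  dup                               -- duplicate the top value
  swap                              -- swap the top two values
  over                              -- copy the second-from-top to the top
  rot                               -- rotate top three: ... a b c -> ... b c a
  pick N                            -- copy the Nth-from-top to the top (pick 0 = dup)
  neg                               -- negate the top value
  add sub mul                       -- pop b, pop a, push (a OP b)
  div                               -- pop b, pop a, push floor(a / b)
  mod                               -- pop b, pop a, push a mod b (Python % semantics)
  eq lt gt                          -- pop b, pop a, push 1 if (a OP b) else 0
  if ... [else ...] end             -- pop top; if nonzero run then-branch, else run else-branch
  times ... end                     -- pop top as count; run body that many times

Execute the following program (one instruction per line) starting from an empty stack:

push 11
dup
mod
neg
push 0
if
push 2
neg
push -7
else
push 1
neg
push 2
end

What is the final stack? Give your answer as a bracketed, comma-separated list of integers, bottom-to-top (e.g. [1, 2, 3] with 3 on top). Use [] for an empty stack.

Answer: [0, -1, 2]

Derivation:
After 'push 11': [11]
After 'dup': [11, 11]
After 'mod': [0]
After 'neg': [0]
After 'push 0': [0, 0]
After 'if': [0]
After 'push 1': [0, 1]
After 'neg': [0, -1]
After 'push 2': [0, -1, 2]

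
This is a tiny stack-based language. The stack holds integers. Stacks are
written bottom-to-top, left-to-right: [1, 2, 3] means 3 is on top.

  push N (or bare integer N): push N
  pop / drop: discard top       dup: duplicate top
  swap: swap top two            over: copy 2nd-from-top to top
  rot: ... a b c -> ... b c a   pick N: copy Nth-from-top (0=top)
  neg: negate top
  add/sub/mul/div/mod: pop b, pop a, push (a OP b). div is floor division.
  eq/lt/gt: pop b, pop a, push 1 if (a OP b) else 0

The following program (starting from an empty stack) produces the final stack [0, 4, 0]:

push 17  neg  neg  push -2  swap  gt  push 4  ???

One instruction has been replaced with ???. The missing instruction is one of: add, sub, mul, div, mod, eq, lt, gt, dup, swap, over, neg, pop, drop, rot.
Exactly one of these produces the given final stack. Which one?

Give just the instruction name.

Stack before ???: [0, 4]
Stack after ???:  [0, 4, 0]
The instruction that transforms [0, 4] -> [0, 4, 0] is: over

Answer: over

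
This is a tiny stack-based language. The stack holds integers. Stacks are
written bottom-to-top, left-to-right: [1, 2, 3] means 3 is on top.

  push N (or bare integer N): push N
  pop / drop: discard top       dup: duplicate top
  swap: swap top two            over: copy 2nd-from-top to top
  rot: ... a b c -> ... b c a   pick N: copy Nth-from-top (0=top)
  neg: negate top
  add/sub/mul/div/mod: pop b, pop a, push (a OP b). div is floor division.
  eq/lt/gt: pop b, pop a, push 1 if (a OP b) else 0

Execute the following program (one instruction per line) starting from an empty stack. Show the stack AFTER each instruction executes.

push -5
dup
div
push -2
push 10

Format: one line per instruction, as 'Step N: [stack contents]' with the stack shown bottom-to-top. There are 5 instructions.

Step 1: [-5]
Step 2: [-5, -5]
Step 3: [1]
Step 4: [1, -2]
Step 5: [1, -2, 10]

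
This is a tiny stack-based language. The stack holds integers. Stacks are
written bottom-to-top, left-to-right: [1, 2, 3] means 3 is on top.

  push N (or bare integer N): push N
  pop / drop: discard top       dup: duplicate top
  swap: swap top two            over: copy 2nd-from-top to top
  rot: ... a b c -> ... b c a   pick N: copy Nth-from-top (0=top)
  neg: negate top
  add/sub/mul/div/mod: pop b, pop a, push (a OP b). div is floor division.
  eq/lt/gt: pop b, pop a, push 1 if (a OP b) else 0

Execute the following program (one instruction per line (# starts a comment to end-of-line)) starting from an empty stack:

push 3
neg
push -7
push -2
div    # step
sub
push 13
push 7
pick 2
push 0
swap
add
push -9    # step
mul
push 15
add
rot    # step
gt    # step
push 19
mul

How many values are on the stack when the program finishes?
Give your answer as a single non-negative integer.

Answer: 3

Derivation:
After 'push 3': stack = [3] (depth 1)
After 'neg': stack = [-3] (depth 1)
After 'push -7': stack = [-3, -7] (depth 2)
After 'push -2': stack = [-3, -7, -2] (depth 3)
After 'div': stack = [-3, 3] (depth 2)
After 'sub': stack = [-6] (depth 1)
After 'push 13': stack = [-6, 13] (depth 2)
After 'push 7': stack = [-6, 13, 7] (depth 3)
After 'pick 2': stack = [-6, 13, 7, -6] (depth 4)
After 'push 0': stack = [-6, 13, 7, -6, 0] (depth 5)
After 'swap': stack = [-6, 13, 7, 0, -6] (depth 5)
After 'add': stack = [-6, 13, 7, -6] (depth 4)
After 'push -9': stack = [-6, 13, 7, -6, -9] (depth 5)
After 'mul': stack = [-6, 13, 7, 54] (depth 4)
After 'push 15': stack = [-6, 13, 7, 54, 15] (depth 5)
After 'add': stack = [-6, 13, 7, 69] (depth 4)
After 'rot': stack = [-6, 7, 69, 13] (depth 4)
After 'gt': stack = [-6, 7, 1] (depth 3)
After 'push 19': stack = [-6, 7, 1, 19] (depth 4)
After 'mul': stack = [-6, 7, 19] (depth 3)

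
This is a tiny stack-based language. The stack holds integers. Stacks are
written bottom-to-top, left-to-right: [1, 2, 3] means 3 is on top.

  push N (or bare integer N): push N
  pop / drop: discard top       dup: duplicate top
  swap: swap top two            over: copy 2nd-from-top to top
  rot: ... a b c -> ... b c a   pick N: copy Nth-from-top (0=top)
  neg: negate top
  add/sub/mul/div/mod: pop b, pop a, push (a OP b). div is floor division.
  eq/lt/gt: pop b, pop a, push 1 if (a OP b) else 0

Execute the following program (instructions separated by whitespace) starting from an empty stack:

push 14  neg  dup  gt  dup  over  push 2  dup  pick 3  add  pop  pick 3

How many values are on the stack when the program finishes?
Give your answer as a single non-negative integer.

After 'push 14': stack = [14] (depth 1)
After 'neg': stack = [-14] (depth 1)
After 'dup': stack = [-14, -14] (depth 2)
After 'gt': stack = [0] (depth 1)
After 'dup': stack = [0, 0] (depth 2)
After 'over': stack = [0, 0, 0] (depth 3)
After 'push 2': stack = [0, 0, 0, 2] (depth 4)
After 'dup': stack = [0, 0, 0, 2, 2] (depth 5)
After 'pick 3': stack = [0, 0, 0, 2, 2, 0] (depth 6)
After 'add': stack = [0, 0, 0, 2, 2] (depth 5)
After 'pop': stack = [0, 0, 0, 2] (depth 4)
After 'pick 3': stack = [0, 0, 0, 2, 0] (depth 5)

Answer: 5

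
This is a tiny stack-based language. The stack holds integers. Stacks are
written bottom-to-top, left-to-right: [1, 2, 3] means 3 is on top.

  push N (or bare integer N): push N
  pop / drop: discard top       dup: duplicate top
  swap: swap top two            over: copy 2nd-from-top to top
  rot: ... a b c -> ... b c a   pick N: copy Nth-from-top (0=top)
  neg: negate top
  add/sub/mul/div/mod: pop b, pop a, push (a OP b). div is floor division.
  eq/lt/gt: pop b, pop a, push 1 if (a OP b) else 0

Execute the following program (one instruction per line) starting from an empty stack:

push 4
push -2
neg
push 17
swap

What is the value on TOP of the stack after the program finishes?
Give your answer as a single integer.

After 'push 4': [4]
After 'push -2': [4, -2]
After 'neg': [4, 2]
After 'push 17': [4, 2, 17]
After 'swap': [4, 17, 2]

Answer: 2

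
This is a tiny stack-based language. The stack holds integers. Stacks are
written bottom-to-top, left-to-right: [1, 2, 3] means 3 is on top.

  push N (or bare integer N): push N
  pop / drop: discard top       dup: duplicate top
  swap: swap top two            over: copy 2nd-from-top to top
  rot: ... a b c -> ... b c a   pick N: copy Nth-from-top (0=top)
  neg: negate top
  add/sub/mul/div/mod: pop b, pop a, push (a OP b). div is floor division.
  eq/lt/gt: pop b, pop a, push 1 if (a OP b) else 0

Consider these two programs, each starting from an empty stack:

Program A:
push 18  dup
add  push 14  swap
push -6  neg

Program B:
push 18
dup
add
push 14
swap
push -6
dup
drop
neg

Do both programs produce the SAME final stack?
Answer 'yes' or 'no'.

Answer: yes

Derivation:
Program A trace:
  After 'push 18': [18]
  After 'dup': [18, 18]
  After 'add': [36]
  After 'push 14': [36, 14]
  After 'swap': [14, 36]
  After 'push -6': [14, 36, -6]
  After 'neg': [14, 36, 6]
Program A final stack: [14, 36, 6]

Program B trace:
  After 'push 18': [18]
  After 'dup': [18, 18]
  After 'add': [36]
  After 'push 14': [36, 14]
  After 'swap': [14, 36]
  After 'push -6': [14, 36, -6]
  After 'dup': [14, 36, -6, -6]
  After 'drop': [14, 36, -6]
  After 'neg': [14, 36, 6]
Program B final stack: [14, 36, 6]
Same: yes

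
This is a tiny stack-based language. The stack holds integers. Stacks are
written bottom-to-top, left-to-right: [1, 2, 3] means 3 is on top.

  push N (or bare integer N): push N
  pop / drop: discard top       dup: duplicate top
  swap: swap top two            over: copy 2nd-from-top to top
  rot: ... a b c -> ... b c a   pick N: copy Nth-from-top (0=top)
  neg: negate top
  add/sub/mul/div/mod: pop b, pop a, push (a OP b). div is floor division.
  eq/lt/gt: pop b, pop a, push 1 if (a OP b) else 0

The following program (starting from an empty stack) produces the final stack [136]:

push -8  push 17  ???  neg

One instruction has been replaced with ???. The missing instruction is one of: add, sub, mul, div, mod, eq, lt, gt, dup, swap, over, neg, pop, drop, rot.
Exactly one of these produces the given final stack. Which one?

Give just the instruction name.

Stack before ???: [-8, 17]
Stack after ???:  [-136]
The instruction that transforms [-8, 17] -> [-136] is: mul

Answer: mul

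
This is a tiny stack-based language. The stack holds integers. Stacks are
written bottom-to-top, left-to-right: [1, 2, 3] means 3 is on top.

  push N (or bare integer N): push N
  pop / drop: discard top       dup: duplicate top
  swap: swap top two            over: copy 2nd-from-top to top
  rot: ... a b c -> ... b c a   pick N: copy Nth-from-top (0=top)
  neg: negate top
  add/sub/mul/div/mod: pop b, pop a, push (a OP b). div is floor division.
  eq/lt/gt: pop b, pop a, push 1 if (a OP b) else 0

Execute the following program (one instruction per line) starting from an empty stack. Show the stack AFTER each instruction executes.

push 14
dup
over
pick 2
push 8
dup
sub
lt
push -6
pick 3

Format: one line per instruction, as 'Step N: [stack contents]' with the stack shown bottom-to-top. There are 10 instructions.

Step 1: [14]
Step 2: [14, 14]
Step 3: [14, 14, 14]
Step 4: [14, 14, 14, 14]
Step 5: [14, 14, 14, 14, 8]
Step 6: [14, 14, 14, 14, 8, 8]
Step 7: [14, 14, 14, 14, 0]
Step 8: [14, 14, 14, 0]
Step 9: [14, 14, 14, 0, -6]
Step 10: [14, 14, 14, 0, -6, 14]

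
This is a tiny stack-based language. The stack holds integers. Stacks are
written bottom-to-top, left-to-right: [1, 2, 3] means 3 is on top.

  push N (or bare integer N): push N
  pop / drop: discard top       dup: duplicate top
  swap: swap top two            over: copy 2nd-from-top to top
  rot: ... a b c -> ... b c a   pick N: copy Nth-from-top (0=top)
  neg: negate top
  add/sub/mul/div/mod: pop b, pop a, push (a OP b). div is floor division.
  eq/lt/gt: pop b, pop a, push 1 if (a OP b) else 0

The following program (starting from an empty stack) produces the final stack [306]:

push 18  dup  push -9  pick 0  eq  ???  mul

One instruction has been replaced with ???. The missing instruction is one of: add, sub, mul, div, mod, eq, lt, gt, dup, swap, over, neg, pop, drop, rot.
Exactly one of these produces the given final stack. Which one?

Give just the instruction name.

Stack before ???: [18, 18, 1]
Stack after ???:  [18, 17]
The instruction that transforms [18, 18, 1] -> [18, 17] is: sub

Answer: sub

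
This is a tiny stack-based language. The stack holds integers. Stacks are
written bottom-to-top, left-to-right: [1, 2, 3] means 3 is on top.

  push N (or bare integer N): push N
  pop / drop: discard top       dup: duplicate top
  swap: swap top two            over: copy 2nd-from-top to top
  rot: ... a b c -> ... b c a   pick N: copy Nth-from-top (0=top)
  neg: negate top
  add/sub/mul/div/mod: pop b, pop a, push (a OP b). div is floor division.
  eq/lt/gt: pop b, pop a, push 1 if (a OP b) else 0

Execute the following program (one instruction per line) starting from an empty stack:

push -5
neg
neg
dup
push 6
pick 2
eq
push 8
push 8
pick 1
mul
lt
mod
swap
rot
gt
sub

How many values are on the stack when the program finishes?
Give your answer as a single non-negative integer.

Answer: 1

Derivation:
After 'push -5': stack = [-5] (depth 1)
After 'neg': stack = [5] (depth 1)
After 'neg': stack = [-5] (depth 1)
After 'dup': stack = [-5, -5] (depth 2)
After 'push 6': stack = [-5, -5, 6] (depth 3)
After 'pick 2': stack = [-5, -5, 6, -5] (depth 4)
After 'eq': stack = [-5, -5, 0] (depth 3)
After 'push 8': stack = [-5, -5, 0, 8] (depth 4)
After 'push 8': stack = [-5, -5, 0, 8, 8] (depth 5)
After 'pick 1': stack = [-5, -5, 0, 8, 8, 8] (depth 6)
After 'mul': stack = [-5, -5, 0, 8, 64] (depth 5)
After 'lt': stack = [-5, -5, 0, 1] (depth 4)
After 'mod': stack = [-5, -5, 0] (depth 3)
After 'swap': stack = [-5, 0, -5] (depth 3)
After 'rot': stack = [0, -5, -5] (depth 3)
After 'gt': stack = [0, 0] (depth 2)
After 'sub': stack = [0] (depth 1)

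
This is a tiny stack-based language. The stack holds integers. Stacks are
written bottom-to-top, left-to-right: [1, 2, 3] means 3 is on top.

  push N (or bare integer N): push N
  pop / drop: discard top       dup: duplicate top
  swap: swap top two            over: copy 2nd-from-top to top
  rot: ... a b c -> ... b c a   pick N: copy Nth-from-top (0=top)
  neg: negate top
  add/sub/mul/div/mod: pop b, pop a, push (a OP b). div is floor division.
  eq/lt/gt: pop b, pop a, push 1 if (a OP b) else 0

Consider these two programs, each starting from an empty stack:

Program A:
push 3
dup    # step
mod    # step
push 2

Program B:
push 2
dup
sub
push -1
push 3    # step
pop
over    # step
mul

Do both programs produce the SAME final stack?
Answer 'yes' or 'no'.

Answer: no

Derivation:
Program A trace:
  After 'push 3': [3]
  After 'dup': [3, 3]
  After 'mod': [0]
  After 'push 2': [0, 2]
Program A final stack: [0, 2]

Program B trace:
  After 'push 2': [2]
  After 'dup': [2, 2]
  After 'sub': [0]
  After 'push -1': [0, -1]
  After 'push 3': [0, -1, 3]
  After 'pop': [0, -1]
  After 'over': [0, -1, 0]
  After 'mul': [0, 0]
Program B final stack: [0, 0]
Same: no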